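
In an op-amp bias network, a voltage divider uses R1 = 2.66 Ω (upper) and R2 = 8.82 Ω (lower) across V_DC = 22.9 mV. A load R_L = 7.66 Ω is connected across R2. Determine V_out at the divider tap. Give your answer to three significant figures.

R2 ‖ R_L = (8.82 × 7.66)/(8.82 + 7.66) = 4.100 Ω.
Then V_out = V_DC · R2'/(R1 + R2') = 22.9 × 4.100/6.760 = 13.89 mV.

V_out ≈ 13.9 mV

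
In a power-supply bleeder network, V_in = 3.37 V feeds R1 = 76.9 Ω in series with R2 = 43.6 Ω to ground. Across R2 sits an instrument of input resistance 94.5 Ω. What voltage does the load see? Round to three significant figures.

V_out ≈ 0.942 V

The load sits in parallel with R2, giving an effective lower resistance R2' = R2·R_L/(R2+R_L) = 29.83 Ω.
Now apply the divider: V_out = 3.37 × 0.2795 = 0.9420 V.
(Unloaded it would be 1.22 V; the load pulls it down.)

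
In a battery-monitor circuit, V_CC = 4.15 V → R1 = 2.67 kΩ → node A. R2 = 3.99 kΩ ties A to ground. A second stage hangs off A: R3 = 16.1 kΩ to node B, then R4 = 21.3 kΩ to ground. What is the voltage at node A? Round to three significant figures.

V_A ≈ 2.38 V

Node A sees R2 in parallel with the series input of stage 2, R3 + R4 = 37.40 kΩ.
R2 ‖ (R3+R4) = 3.605 kΩ.
First divider: V_A = V_CC · 3.605/(2.67 + 3.605) = 2.384 V.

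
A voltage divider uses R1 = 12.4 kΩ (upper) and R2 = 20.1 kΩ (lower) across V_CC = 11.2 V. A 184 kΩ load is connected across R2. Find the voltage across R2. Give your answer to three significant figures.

V_out ≈ 6.65 V

First combine the lower leg with the load: R2 ‖ R_L = 18.12 kΩ.
Then V_out = V_CC · R2'/(R1 + R2') = 11.2 × 18.12/30.52 = 6.650 V.
(Unloaded it would be 6.93 V; the load pulls it down.)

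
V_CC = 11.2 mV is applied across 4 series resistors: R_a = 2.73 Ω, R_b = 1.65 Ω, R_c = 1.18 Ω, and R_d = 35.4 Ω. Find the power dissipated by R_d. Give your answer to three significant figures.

P ≈ 2.65 µW

Series current I = V_CC/ΣR = 11.2/40.96 = 0.2734 mA.
P(R_d) = I²·R_d = (0.2734)² × 35.4 = 2.647 µW.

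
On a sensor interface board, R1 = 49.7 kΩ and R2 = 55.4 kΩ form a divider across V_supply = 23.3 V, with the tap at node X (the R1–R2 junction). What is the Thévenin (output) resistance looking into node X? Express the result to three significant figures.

R_th ≈ 26.2 kΩ

With V_supply suppressed (replaced by a short), R_th = R1 ‖ R2 = (49.70 × 55.4)/(49.70 + 55.4) = 26.20 kΩ.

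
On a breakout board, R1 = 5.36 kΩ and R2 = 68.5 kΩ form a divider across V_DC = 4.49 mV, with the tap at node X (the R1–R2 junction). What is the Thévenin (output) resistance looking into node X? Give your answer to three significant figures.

R_th ≈ 4.97 kΩ

Looking into X with the source shorted: R_th = R1·R2/(R1+R2) = 5.360 × 68.5/73.86 = 4.971 kΩ.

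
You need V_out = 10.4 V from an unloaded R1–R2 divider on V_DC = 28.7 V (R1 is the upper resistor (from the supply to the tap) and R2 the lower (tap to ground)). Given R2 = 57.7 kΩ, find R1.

R1 ≈ 102 kΩ

Required fraction k = V_out/V_DC = 0.3624.
So R1 = R2 · (V_DC/V_out − 1) = 57.7 × (28.7/10.4 − 1) = 57.7 × 1.760 = 101.5 kΩ.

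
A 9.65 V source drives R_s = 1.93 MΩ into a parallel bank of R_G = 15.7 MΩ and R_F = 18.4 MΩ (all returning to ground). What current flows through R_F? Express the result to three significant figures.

Combine the parallel branches: R_p = (1/15.7 + 1/18.4)⁻¹ = 8.472 MΩ.
Node voltage V_A = V_s · R_p/(R_s + R_p) = 9.65 × 0.8145 = 7.859 V.
I(R_F) = V_A / R_F = 7.859/18.4 = 0.4271 µA.
(Equivalently: I_total = 0.9277 µA, then current-divider fraction G_k/ΣG = 0.4604.)

I ≈ 0.427 µA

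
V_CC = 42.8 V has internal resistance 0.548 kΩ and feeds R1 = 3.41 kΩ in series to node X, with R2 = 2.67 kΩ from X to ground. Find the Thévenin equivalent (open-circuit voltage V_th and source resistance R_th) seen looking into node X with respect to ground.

V_th ≈ 17.2 V, R_th ≈ 1.59 kΩ

R1' = 0.548 + 3.41 = 3.958 kΩ (source resistance + R1).
Open-circuit (no load on X): V_th = V_CC · R2/(R1' + R2) = 42.8 × 2.67/(3.958 + 2.67) = 17.24 V.
Looking into X with the source shorted: R_th = R1'·R2/(R1'+R2) = 3.958 × 2.67/6.628 = 1.594 kΩ.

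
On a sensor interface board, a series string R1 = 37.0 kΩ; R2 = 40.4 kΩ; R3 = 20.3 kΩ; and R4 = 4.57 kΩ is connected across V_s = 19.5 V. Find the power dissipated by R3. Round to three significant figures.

P ≈ 0.738 mW

The common current is I = 19.5/102.3 = 0.1907 mA.
P = I²R = 0.03636 × 20.3 = 0.7380 mW.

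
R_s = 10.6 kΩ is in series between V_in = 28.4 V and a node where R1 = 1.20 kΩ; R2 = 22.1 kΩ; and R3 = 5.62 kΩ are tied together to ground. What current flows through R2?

Parallel bank: R_p = 1/(1/1.20 + 1/22.1 + 1/5.62) = 0.9465 kΩ.
V_A = 28.4 × 0.9465/11.55 = 2.328 V.
I(R2) = V_A / R2 = 2.328/22.1 = 0.1053 mA.
(Equivalently: I_total = 2.460 mA, then current-divider fraction G_k/ΣG = 0.04283.)

I ≈ 0.105 mA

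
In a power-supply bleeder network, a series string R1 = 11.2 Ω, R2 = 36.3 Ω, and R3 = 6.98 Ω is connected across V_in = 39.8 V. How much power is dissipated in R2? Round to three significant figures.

P ≈ 19.4 W

The common current is I = 39.8/54.48 = 0.7305 A.
P = I²R = 0.5337 × 36.3 = 19.37 W.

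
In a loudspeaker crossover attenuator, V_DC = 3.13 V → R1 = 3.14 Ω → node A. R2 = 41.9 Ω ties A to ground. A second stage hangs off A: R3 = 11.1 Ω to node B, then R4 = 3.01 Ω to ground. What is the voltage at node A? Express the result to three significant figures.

The second stage (R3 + R4 = 14.11 Ω) loads node A in parallel with R2.
R2 ‖ (R3+R4) = 10.56 Ω.
So V_A = 3.13 × 0.7707 = 2.412 V.

V_A ≈ 2.41 V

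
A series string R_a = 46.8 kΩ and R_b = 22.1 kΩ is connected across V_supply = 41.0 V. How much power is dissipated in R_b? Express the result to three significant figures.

P ≈ 7.83 mW

The common current is I = 41.0/68.90 = 0.5951 mA.
V(R_b) = I·R = 13.15 V; P = V·I = 13.15 × 0.5951 = 7.826 mW.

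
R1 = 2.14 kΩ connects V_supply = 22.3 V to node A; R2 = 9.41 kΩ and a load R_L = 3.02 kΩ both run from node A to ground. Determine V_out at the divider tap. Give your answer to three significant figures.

V_out ≈ 11.5 V

R2 ‖ R_L = (9.41 × 3.02)/(9.41 + 3.02) = 2.286 kΩ.
Now apply the divider: V_out = 22.3 × 0.5165 = 11.52 V.
(Unloaded it would be 18.2 V; the load pulls it down.)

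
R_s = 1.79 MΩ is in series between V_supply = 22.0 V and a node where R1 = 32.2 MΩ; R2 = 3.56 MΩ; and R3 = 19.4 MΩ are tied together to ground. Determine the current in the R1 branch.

I ≈ 0.414 µA

Parallel bank: R_p = 1/(1/32.2 + 1/3.56 + 1/19.4) = 2.751 MΩ.
Node voltage V_A = V_supply · R_p/(R_s + R_p) = 22.0 × 0.6058 = 13.33 V.
Branch current I = V_A/R1 = 13.33/32.2 = 0.4139 µA.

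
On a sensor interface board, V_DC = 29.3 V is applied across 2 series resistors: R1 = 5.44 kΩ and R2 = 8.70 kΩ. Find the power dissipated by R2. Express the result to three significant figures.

Series current I = V_DC/ΣR = 29.3/14.14 = 2.072 mA.
V(R2) = I·R = 18.03 V; P = V·I = 18.03 × 2.072 = 37.36 mW.

P ≈ 37.4 mW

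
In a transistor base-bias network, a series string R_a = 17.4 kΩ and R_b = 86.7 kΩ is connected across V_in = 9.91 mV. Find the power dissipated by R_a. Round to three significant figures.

ΣR = 104.1 kΩ → I = 9.91/104.1 = 0.09520 µA.
V(R_a) = I·R = 1.656 mV; P = V·I = 1.656 × 0.09520 = 0.1577 nW.

P ≈ 0.158 nW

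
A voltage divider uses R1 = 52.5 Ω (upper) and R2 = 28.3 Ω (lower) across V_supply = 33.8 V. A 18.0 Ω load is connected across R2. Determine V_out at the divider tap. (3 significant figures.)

V_out ≈ 5.86 V

R2 ‖ R_L = (28.3 × 18.0)/(28.3 + 18.0) = 11.00 Ω.
Voltage divider with the loaded lower leg: V_out = 33.8 × 11.00/(52.5 + 11.00) = 33.8 × 0.1733 = 5.856 V.
(Unloaded it would be 11.8 V; the load pulls it down.)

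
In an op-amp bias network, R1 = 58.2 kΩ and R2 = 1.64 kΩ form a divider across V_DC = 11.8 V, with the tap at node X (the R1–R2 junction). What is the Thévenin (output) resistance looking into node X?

R_th ≈ 1.60 kΩ

Zeroing V_DC shorts the top of R1 to ground, so R_th = R1 ‖ R2 = 1.595 kΩ.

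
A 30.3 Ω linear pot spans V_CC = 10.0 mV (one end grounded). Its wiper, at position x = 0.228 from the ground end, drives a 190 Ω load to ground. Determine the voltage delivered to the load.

V_out ≈ 2.22 mV

Split the track: R_lower = x·R_p = 6.908 Ω, R_upper = (1−x)·R_p = 23.39 Ω.
R_L loads the lower segment: effective lower R = 6.666 Ω.
Then V_out = V_CC · 6.666/(23.39 + 6.666) = 2.218 mV.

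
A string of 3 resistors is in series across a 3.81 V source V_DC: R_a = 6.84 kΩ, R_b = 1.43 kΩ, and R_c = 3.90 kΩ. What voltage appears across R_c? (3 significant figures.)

V ≈ 1.22 V

Total series resistance ΣR = 6.84 + 1.43 + 3.90 = 12.17 kΩ.
Voltage divider: V = V_DC · (3.900 / 12.17) = 3.81 × 0.3205 = 1.221 V.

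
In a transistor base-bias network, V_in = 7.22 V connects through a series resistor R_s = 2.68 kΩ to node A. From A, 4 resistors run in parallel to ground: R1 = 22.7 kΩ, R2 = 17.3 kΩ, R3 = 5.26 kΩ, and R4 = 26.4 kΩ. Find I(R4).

I ≈ 0.145 mA

Combine the parallel branches: R_p = (1/22.7 + 1/17.3 + 1/5.26 + 1/26.4)⁻¹ = 3.032 kΩ.
Node voltage V_A = V_in · R_p/(R_s + R_p) = 7.22 × 0.5308 = 3.832 V.
I(R4) = V_A / R4 = 3.832/26.4 = 0.1452 mA.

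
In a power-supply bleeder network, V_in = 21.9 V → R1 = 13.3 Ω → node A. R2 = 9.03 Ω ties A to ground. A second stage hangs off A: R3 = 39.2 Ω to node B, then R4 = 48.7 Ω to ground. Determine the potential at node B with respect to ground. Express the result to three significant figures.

V_B ≈ 4.62 V

Node A sees R2 in parallel with the series input of stage 2, R3 + R4 = 87.90 Ω.
R2 ‖ (R3+R4) = 8.189 Ω.
V_A = 21.9 × 8.189/(13.3 + 8.189) = 8.345 V.
Stage 2 is unloaded, so V_B = V_A · R4/(R3+R4) = 8.345 × 48.7/87.90 = 4.624 V.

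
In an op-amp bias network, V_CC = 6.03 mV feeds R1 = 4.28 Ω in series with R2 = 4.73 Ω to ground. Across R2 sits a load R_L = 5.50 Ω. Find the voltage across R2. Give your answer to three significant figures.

First combine the lower leg with the load: R2 ‖ R_L = 2.543 Ω.
Now apply the divider: V_out = 6.03 × 0.3727 = 2.247 mV.
(Unloaded it would be 3.17 mV; the load pulls it down.)

V_out ≈ 2.25 mV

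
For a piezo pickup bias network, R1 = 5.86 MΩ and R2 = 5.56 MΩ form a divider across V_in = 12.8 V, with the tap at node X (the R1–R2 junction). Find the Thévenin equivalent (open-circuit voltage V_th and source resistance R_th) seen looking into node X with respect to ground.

V_th ≈ 6.23 V, R_th ≈ 2.85 MΩ

V_th is the unloaded tap voltage: V_in · R2/(R1+R2) = 12.8 × 0.4869 = 6.232 V.
Looking into X with the source shorted: R_th = R1·R2/(R1+R2) = 5.860 × 5.56/11.42 = 2.853 MΩ.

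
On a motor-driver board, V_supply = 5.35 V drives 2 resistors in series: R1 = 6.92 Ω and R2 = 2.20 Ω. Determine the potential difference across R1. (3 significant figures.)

V ≈ 4.06 V

ΣR = 6.92 + 2.20 = 9.120 Ω.
Voltage divider: V = V_supply · (6.920 / 9.120) = 5.35 × 0.7588 = 4.059 V.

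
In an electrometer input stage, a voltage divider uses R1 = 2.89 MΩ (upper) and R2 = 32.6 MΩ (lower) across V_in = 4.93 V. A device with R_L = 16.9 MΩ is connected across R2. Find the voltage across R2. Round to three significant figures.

V_out ≈ 3.91 V

The load sits in parallel with R2, giving an effective lower resistance R2' = R2·R_L/(R2+R_L) = 11.13 MΩ.
Now apply the divider: V_out = 4.93 × 0.7939 = 3.914 V.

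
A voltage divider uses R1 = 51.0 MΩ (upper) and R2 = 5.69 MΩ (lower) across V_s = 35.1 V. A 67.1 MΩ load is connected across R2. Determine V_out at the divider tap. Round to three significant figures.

First combine the lower leg with the load: R2 ‖ R_L = 5.245 MΩ.
Voltage divider with the loaded lower leg: V_out = 35.1 × 5.245/(51.0 + 5.245) = 35.1 × 0.09326 = 3.273 V.
(Unloaded it would be 3.52 V; the load pulls it down.)

V_out ≈ 3.27 V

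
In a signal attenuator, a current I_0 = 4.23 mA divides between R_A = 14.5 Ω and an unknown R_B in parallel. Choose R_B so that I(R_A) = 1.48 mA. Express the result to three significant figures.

R_B ≈ 7.80 Ω

In a two-way split, I_A/I_0 = R_B/(R_A + R_B).
1.48/4.23 = R_B/(R_A + R_B) → R_B = R_A · (0.3499)/(1 − 0.3499) = 14.5 × 0.5382 = 7.804 Ω.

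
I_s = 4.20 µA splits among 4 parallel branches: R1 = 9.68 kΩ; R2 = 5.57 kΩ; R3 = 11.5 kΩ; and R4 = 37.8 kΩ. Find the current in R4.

ΣG = 1/9.68 + 1/5.57 + 1/11.5 + 1/37.8 = 0.3963.
R4 takes the fraction G_k/ΣG = 0.02646/0.3963 = 0.06676, so I = 4.20 × 0.06676 = 0.2804 µA.

I ≈ 0.280 µA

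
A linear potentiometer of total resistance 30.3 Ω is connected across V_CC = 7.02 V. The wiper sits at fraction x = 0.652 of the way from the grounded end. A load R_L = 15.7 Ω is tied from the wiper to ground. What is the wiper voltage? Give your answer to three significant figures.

The pot divides into 10.54 Ω above the wiper and 19.76 Ω below.
Lower segment in parallel with the load: 19.76 ‖ 15.7 = 8.748 Ω.
Loaded-divider output: V_out = 7.02 × 0.4534 = 3.183 V.
(Unloaded: V_out = x·V_CC = 4.58 V.)

V_out ≈ 3.18 V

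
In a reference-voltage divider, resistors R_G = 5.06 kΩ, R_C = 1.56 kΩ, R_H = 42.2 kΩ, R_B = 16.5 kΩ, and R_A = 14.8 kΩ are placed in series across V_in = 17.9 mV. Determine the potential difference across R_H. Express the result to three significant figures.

V ≈ 9.43 mV

Total series resistance ΣR = 5.06 + 1.56 + 42.2 + 16.5 + 14.8 = 80.12 kΩ.
By the voltage-divider rule, V = 17.9 × 42.20/80.12 = 9.428 mV.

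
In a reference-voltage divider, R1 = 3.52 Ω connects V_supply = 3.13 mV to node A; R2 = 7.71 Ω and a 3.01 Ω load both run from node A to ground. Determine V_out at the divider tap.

V_out ≈ 1.19 mV

R2 ‖ R_L = (7.71 × 3.01)/(7.71 + 3.01) = 2.165 Ω.
Now apply the divider: V_out = 3.13 × 0.3808 = 1.192 mV.
(Unloaded it would be 2.15 mV; the load pulls it down.)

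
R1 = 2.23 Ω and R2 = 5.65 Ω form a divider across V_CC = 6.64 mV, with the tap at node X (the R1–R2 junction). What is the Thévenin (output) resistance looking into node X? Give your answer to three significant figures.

Zeroing V_CC shorts the top of R1 to ground, so R_th = R1 ‖ R2 = 1.599 Ω.

R_th ≈ 1.60 Ω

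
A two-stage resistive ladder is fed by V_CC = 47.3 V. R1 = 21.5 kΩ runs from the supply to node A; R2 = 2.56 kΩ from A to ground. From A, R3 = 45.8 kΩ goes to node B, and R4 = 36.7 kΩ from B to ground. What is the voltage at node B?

V_B ≈ 2.18 V

Node A sees R2 in parallel with the series input of stage 2, R3 + R4 = 82.50 kΩ.
Effective lower resistance at A: R2 ‖ 82.50 = 2.483 kΩ.
First divider: V_A = V_CC · 2.483/(21.5 + 2.483) = 4.897 V.
Stage 2 is unloaded, so V_B = V_A · R4/(R3+R4) = 4.897 × 36.7/82.50 = 2.178 V.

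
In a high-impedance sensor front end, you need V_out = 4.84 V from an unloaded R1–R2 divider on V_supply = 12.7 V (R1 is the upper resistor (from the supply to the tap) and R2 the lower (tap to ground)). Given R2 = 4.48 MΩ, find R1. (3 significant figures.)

The divider ratio is R2/(R1+R2) = 4.84/12.7 = 0.3811.
R1 = R2·(1/k − 1) = 4.48 × 1.624 = 7.275 MΩ.

R1 ≈ 7.28 MΩ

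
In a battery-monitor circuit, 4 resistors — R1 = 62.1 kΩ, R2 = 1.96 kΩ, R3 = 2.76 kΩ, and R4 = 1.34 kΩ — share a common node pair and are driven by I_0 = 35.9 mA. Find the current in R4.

I ≈ 16.4 mA

Conductances: ΣG = 1/62.1 + 1/1.96 + 1/2.76 + 1/1.34 = 1.635 (1/kΩ).
By the current-divider rule, I = I_0 · G_k/ΣG = 35.9 × 0.4565 = 16.39 mA.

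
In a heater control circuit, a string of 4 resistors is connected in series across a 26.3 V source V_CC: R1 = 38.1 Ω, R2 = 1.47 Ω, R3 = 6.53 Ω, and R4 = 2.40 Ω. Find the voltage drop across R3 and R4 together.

V ≈ 4.84 V

ΣR = 38.1 + 1.47 + 6.53 + 2.40 = 48.50 Ω.
R_{R3..R4} = 6.53 + 2.40 = 8.930 Ω.
Voltage divider: V = V_CC · (8.930 / 48.50) = 26.3 × 0.1841 = 4.842 V.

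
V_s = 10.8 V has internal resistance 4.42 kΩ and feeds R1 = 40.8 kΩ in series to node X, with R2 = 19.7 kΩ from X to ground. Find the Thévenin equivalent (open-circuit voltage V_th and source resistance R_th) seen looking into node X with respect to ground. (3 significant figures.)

V_th ≈ 3.28 V, R_th ≈ 13.7 kΩ

R1' = 4.42 + 40.8 = 45.22 kΩ (source resistance + R1).
With X open, the divider is unloaded: V_th = 10.8 × 19.7/64.92 = 3.277 V.
Zeroing V_s shorts the top of R1' to ground, so R_th = R1' ‖ R2 = 13.72 kΩ.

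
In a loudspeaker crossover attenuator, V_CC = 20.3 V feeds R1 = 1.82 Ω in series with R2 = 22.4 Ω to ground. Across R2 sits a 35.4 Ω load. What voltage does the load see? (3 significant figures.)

The load sits in parallel with R2, giving an effective lower resistance R2' = R2·R_L/(R2+R_L) = 13.72 Ω.
Then V_out = V_CC · R2'/(R1 + R2') = 20.3 × 13.72/15.54 = 17.92 V.
(Unloaded it would be 18.8 V; the load pulls it down.)

V_out ≈ 17.9 V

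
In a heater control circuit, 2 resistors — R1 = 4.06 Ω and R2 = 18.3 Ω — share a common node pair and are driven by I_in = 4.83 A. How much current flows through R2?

I ≈ 0.877 A

For two parallel branches, I_k = I_in · (other R)/(sum of R).
I(R2) = 4.83 × 4.06/(4.06 + 18.3) = 4.83 × 0.1816 = 0.8770 A.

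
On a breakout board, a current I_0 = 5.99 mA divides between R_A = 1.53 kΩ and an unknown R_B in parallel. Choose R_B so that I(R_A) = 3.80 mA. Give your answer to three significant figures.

The fraction through R_A equals R_B/(R_A+R_B).
3.80/5.99 = R_B/(R_A + R_B) → R_B = R_A · (0.6344)/(1 − 0.6344) = 1.53 × 1.735 = 2.655 kΩ.

R_B ≈ 2.65 kΩ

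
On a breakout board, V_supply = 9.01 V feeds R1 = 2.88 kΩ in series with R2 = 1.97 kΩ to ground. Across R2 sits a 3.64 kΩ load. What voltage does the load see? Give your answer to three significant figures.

V_out ≈ 2.77 V

The load sits in parallel with R2, giving an effective lower resistance R2' = R2·R_L/(R2+R_L) = 1.278 kΩ.
Now apply the divider: V_out = 9.01 × 0.3074 = 2.770 V.
(Unloaded it would be 3.66 V; the load pulls it down.)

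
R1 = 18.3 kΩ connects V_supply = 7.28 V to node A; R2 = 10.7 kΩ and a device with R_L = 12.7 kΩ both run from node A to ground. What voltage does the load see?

V_out ≈ 1.75 V

R2 ‖ R_L = (10.7 × 12.7)/(10.7 + 12.7) = 5.807 kΩ.
Now apply the divider: V_out = 7.28 × 0.2409 = 1.754 V.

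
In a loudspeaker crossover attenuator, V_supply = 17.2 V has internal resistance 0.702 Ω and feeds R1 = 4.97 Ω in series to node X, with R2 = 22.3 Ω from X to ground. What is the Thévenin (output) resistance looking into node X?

R1' = 0.702 + 4.97 = 5.672 Ω (source resistance + R1).
Zeroing V_supply shorts the top of R1' to ground, so R_th = R1' ‖ R2 = 4.522 Ω.

R_th ≈ 4.52 Ω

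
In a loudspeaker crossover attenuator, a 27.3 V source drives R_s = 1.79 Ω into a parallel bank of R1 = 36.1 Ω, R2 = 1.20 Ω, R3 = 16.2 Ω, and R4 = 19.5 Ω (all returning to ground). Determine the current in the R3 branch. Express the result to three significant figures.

Parallel bank: R_p = 1/(1/36.1 + 1/1.20 + 1/16.2 + 1/19.5) = 1.027 Ω.
V_A = 27.3 × 1.027/2.817 = 9.951 V.
I(R3) = V_A / R3 = 9.951/16.2 = 0.6142 A.

I ≈ 0.614 A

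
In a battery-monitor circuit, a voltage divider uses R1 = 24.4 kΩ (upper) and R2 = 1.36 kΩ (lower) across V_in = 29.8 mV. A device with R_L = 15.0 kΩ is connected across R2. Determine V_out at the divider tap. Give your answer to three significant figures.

V_out ≈ 1.45 mV

The load sits in parallel with R2, giving an effective lower resistance R2' = R2·R_L/(R2+R_L) = 1.247 kΩ.
Then V_out = V_in · R2'/(R1 + R2') = 29.8 × 1.247/25.65 = 1.449 mV.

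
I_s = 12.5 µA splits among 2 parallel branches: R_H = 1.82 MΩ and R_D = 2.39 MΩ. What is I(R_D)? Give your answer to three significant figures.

I ≈ 5.40 µA

Two-branch current divider: I_k = I_s · R_other/(R_1 + R_2).
I(R_D) = 12.5 × 1.82/(1.82 + 2.39) = 12.5 × 0.4323 = 5.404 µA.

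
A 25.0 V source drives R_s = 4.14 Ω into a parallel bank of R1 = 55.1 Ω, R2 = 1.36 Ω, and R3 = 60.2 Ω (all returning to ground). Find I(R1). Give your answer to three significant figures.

I ≈ 0.108 A

Combine the parallel branches: R_p = (1/55.1 + 1/1.36 + 1/60.2)⁻¹ = 1.299 Ω.
V_A by voltage divider: V_A = 25.0 × 1.299/(4.14 + 1.299) = 5.969 V.
I(R1) = V_A / R1 = 5.969/55.1 = 0.1083 A.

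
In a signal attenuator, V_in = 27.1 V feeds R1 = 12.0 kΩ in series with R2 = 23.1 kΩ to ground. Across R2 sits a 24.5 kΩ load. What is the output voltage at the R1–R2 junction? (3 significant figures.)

First combine the lower leg with the load: R2 ‖ R_L = 11.89 kΩ.
Now apply the divider: V_out = 27.1 × 0.4977 = 13.49 V.

V_out ≈ 13.5 V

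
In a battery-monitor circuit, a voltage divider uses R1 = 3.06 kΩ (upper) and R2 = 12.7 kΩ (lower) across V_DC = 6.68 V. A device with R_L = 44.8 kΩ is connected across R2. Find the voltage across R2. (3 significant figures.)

First combine the lower leg with the load: R2 ‖ R_L = 9.895 kΩ.
Now apply the divider: V_out = 6.68 × 0.7638 = 5.102 V.

V_out ≈ 5.10 V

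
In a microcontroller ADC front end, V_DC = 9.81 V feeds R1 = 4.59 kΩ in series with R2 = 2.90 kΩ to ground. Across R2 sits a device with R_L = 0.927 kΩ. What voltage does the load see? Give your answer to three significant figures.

First combine the lower leg with the load: R2 ‖ R_L = 0.7025 kΩ.
Now apply the divider: V_out = 9.81 × 0.1327 = 1.302 V.
(Unloaded it would be 3.80 V; the load pulls it down.)

V_out ≈ 1.30 V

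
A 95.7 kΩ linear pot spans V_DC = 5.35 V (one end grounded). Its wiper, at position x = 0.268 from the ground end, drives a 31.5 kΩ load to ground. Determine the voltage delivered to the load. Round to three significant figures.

Lower segment x·R_p = 25.65 kΩ; upper segment (1−x)·R_p = 70.05 kΩ.
Lower segment in parallel with the load: 25.65 ‖ 31.5 = 14.14 kΩ.
Then V_out = V_DC · 14.14/(70.05 + 14.14) = 0.8984 V.

V_out ≈ 0.898 V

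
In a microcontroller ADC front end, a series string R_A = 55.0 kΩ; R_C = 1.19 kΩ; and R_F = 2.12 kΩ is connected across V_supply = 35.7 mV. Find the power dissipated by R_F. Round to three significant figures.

ΣR = 58.31 kΩ → I = 35.7/58.31 = 0.6122 µA.
V(R_F) = I·R = 1.298 mV; P = V·I = 1.298 × 0.6122 = 0.7947 nW.

P ≈ 0.795 nW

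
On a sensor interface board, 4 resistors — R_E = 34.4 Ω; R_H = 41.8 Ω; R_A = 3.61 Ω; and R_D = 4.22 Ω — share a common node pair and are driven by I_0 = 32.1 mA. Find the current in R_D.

ΣG = 1/34.4 + 1/41.8 + 1/3.61 + 1/4.22 = 0.5670.
R_D takes the fraction G_k/ΣG = 0.2370/0.5670 = 0.4180, so I = 32.1 × 0.4180 = 13.42 mA.

I ≈ 13.4 mA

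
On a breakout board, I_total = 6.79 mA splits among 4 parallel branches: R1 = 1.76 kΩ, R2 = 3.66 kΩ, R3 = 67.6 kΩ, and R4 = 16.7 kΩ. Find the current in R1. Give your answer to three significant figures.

Total conductance ΣG = 1/1.76 + 1/3.66 + 1/67.6 + 1/16.7 = 0.9161 (units of 1/kΩ).
R1 takes the fraction G_k/ΣG = 0.5682/0.9161 = 0.6202, so I = 6.79 × 0.6202 = 4.211 mA.

I ≈ 4.21 mA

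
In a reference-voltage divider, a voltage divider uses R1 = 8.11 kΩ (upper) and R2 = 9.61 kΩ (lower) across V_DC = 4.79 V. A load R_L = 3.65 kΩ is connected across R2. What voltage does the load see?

R2 ‖ R_L = (9.61 × 3.65)/(9.61 + 3.65) = 2.645 kΩ.
Now apply the divider: V_out = 4.79 × 0.2460 = 1.178 V.

V_out ≈ 1.18 V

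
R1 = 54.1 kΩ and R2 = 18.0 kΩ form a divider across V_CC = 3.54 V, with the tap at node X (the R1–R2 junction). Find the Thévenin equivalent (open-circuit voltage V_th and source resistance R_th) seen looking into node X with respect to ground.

Open-circuit (no load on X): V_th = V_CC · R2/(R1 + R2) = 3.54 × 18.0/(54.10 + 18.0) = 0.8838 V.
Looking into X with the source shorted: R_th = R1·R2/(R1+R2) = 54.10 × 18.0/72.10 = 13.51 kΩ.

V_th ≈ 0.884 V, R_th ≈ 13.5 kΩ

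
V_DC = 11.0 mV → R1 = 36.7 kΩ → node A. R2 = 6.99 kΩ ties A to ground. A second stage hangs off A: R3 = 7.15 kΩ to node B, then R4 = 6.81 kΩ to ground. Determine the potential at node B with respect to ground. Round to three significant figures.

The second stage (R3 + R4 = 13.96 kΩ) loads node A in parallel with R2.
Effective lower resistance at A: R2 ‖ 13.96 = 4.658 kΩ.
So V_A = 11.0 × 0.1126 = 1.239 mV.
Then the unloaded second divider: V_B = V_A × R4/(R3+R4) = 1.239 × 0.4878 = 0.6043 mV.

V_B ≈ 0.604 mV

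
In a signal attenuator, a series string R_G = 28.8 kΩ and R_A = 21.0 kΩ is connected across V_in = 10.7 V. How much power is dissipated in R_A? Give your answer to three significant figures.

P ≈ 0.969 mW

Series current I = V_in/ΣR = 10.7/49.80 = 0.2149 mA.
P(R_A) = I²·R_A = (0.2149)² × 21.0 = 0.9695 mW.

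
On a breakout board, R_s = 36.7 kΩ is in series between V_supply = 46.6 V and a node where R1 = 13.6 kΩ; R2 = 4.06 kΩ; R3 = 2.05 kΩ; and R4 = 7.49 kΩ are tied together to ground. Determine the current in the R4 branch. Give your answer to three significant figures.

I ≈ 0.175 mA

Equivalent of the parallel group: R_p = 1.063 kΩ.
V_A by voltage divider: V_A = 46.6 × 1.063/(36.7 + 1.063) = 1.311 V.
I(R4) = V_A / R4 = 1.311/7.49 = 0.1751 mA.
(Equivalently: I_total = 1.234 mA, then current-divider fraction G_k/ΣG = 0.1419.)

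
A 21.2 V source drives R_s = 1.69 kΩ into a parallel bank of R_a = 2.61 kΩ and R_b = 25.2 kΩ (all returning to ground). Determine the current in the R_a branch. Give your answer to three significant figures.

Combine the parallel branches: R_p = (1/2.61 + 1/25.2)⁻¹ = 2.365 kΩ.
V_A by voltage divider: V_A = 21.2 × 2.365/(1.69 + 2.365) = 12.36 V.
I(R_a) = V_A / R_a = 12.36/2.61 = 4.737 mA.

I ≈ 4.74 mA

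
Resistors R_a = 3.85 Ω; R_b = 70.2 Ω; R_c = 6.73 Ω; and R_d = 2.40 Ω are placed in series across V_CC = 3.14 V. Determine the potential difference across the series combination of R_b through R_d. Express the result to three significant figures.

ΣR = 3.85 + 70.2 + 6.73 + 2.40 = 83.18 Ω.
R_{R_b..R_d} = 70.2 + 6.73 + 2.40 = 79.33 Ω.
By the voltage-divider rule, V = 3.14 × 79.33/83.18 = 2.995 V.

V ≈ 2.99 V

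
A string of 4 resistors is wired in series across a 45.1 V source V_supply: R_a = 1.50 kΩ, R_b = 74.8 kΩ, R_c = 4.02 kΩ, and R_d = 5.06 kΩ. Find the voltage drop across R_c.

ΣR = 1.50 + 74.8 + 4.02 + 5.06 = 85.38 kΩ.
V = V_supply · R/ΣR = 45.1 × 0.04708 = 2.123 V.

V ≈ 2.12 V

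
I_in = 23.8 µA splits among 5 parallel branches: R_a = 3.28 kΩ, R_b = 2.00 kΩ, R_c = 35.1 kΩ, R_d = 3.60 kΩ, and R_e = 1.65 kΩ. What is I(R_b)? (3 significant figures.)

I ≈ 6.93 µA

Conductances: ΣG = 1/3.28 + 1/2.00 + 1/35.1 + 1/3.60 + 1/1.65 = 1.717 (1/kΩ).
R_b takes the fraction G_k/ΣG = 0.5000/1.717 = 0.2912, so I = 23.8 × 0.2912 = 6.930 µA.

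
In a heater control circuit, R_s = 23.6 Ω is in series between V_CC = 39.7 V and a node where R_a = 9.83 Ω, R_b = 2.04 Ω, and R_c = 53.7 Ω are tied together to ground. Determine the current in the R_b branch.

I ≈ 1.26 A

Combine the parallel branches: R_p = (1/9.83 + 1/2.04 + 1/53.7)⁻¹ = 1.638 Ω.
V_A = 39.7 × 1.638/25.24 = 2.576 V.
I(R_b) = V_A / R_b = 2.576/2.04 = 1.263 A.
(Equivalently: I_total = 1.573 A, then current-divider fraction G_k/ΣG = 0.8029.)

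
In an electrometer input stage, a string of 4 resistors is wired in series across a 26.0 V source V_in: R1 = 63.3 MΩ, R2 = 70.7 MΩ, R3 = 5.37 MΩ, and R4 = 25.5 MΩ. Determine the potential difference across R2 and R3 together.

V ≈ 12.0 V

Series total: ΣR = 63.3 + 70.7 + 5.37 + 25.5 = 164.9 MΩ.
R_{R2..R3} = 70.7 + 5.37 = 76.07 MΩ.
V = V_in · R/ΣR = 26.0 × 0.4614 = 12.00 V.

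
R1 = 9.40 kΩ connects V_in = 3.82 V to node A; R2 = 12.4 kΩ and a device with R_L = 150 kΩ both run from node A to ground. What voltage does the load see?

First combine the lower leg with the load: R2 ‖ R_L = 11.45 kΩ.
Now apply the divider: V_out = 3.82 × 0.5492 = 2.098 V.
(Unloaded it would be 2.17 V; the load pulls it down.)

V_out ≈ 2.10 V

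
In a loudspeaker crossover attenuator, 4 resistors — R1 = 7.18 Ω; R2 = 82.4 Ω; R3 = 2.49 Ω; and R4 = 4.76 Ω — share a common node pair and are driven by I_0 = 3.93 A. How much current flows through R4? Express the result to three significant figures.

Conductances: ΣG = 1/7.18 + 1/82.4 + 1/2.49 + 1/4.76 = 0.7631 (1/Ω).
R4 takes the fraction G_k/ΣG = 0.2101/0.7631 = 0.2753, so I = 3.93 × 0.2753 = 1.082 A.

I ≈ 1.08 A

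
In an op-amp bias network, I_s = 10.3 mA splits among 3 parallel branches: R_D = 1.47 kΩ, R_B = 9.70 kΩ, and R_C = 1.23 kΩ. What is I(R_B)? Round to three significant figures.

ΣG = 1/1.47 + 1/9.70 + 1/1.23 = 1.596.
By the current-divider rule, I = I_s · G_k/ΣG = 10.3 × 0.06458 = 0.6652 mA.

I ≈ 0.665 mA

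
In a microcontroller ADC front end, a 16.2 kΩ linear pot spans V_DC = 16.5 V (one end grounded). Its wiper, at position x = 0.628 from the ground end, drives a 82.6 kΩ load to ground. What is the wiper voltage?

Split the track: R_lower = x·R_p = 10.17 kΩ, R_upper = (1−x)·R_p = 6.026 kΩ.
(x·R_p) ‖ R_L = 9.058 kΩ.
Then V_out = V_DC · 9.058/(6.026 + 9.058) = 9.908 V.
(Unloaded: V_out = x·V_DC = 10.4 V.)

V_out ≈ 9.91 V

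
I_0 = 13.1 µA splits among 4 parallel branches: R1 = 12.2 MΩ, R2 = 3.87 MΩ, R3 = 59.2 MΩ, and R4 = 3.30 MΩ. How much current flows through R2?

I ≈ 5.13 µA

ΣG = 1/12.2 + 1/3.87 + 1/59.2 + 1/3.30 = 0.6603.
Current divider: I(R2) = I_0 · G_k/ΣG = 13.1 × (0.2584/0.6603) = 13.1 × 0.3913 = 5.127 µA.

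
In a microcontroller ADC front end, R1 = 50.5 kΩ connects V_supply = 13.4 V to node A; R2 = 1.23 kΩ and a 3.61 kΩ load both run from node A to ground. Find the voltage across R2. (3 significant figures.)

V_out ≈ 0.239 V

The load sits in parallel with R2, giving an effective lower resistance R2' = R2·R_L/(R2+R_L) = 0.9174 kΩ.
Then V_out = V_supply · R2'/(R1 + R2') = 13.4 × 0.9174/51.42 = 0.2391 V.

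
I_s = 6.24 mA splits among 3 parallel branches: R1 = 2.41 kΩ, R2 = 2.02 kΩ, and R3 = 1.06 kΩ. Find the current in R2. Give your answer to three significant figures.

Total conductance ΣG = 1/2.41 + 1/2.02 + 1/1.06 = 1.853 (units of 1/kΩ).
R2 takes the fraction G_k/ΣG = 0.4950/1.853 = 0.2671, so I = 6.24 × 0.2671 = 1.667 mA.

I ≈ 1.67 mA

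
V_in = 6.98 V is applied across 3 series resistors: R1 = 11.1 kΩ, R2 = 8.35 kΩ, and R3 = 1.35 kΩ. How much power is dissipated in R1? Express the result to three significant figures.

P ≈ 1.25 mW

Series current I = V_in/ΣR = 6.98/20.80 = 0.3356 mA.
V(R1) = I·R = 3.725 V; P = V·I = 3.725 × 0.3356 = 1.250 mW.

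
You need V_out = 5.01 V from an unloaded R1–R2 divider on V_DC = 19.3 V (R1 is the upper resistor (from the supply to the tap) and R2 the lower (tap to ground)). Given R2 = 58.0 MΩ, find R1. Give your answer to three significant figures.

R1 ≈ 165 MΩ

The divider ratio is R2/(R1+R2) = 5.01/19.3 = 0.2596.
R1 = R2·(1/k − 1) = 58.0 × 2.852 = 165.4 MΩ.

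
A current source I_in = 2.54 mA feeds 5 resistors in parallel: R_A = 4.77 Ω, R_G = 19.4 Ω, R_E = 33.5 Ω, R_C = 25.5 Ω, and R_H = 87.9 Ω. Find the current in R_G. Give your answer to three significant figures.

ΣG = 1/4.77 + 1/19.4 + 1/33.5 + 1/25.5 + 1/87.9 = 0.3416.
R_G takes the fraction G_k/ΣG = 0.05155/0.3416 = 0.1509, so I = 2.54 × 0.1509 = 0.3832 mA.

I ≈ 0.383 mA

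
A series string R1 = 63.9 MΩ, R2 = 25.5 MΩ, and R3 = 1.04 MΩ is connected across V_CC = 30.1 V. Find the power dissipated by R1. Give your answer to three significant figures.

P ≈ 7.08 µW

The common current is I = 30.1/90.44 = 0.3328 µA.
P = I²R = 0.1108 × 63.9 = 7.078 µW.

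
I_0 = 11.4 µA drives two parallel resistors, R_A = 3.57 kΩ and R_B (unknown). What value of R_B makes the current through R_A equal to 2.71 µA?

In a two-way split, I_A/I_0 = R_B/(R_A + R_B).
With f = 0.2377, R_B = R_A · f/(1−f) = 3.57 × 0.3119 = 1.113 kΩ.

R_B ≈ 1.11 kΩ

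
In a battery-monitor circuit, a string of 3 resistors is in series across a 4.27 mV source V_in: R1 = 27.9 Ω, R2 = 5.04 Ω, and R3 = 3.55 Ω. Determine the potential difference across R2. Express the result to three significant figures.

V ≈ 0.590 mV

Series total: ΣR = 27.9 + 5.04 + 3.55 = 36.49 Ω.
By the voltage-divider rule, V = 4.27 × 5.040/36.49 = 0.5898 mV.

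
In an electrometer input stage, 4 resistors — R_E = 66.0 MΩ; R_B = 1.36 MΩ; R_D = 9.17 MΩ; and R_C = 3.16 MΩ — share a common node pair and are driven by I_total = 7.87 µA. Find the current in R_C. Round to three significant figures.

ΣG = 1/66.0 + 1/1.36 + 1/9.17 + 1/3.16 = 1.176.
By the current-divider rule, I = I_total · G_k/ΣG = 7.87 × 0.2691 = 2.118 µA.

I ≈ 2.12 µA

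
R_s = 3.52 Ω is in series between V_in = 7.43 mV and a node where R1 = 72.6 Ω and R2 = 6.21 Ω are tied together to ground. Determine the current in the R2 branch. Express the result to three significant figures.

Parallel bank: R_p = 1/(1/72.6 + 1/6.21) = 5.721 Ω.
V_A by voltage divider: V_A = 7.43 × 5.721/(3.52 + 5.721) = 4.600 mV.
I(R2) = V_A / R2 = 4.600/6.21 = 0.7407 mA.
(Equivalently: I_total = 0.8041 mA, then current-divider fraction G_k/ΣG = 0.9212.)

I ≈ 0.741 mA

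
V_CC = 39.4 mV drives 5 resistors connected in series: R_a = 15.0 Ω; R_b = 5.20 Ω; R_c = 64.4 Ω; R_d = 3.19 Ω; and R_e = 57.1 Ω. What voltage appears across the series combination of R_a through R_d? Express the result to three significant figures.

V ≈ 23.9 mV

Total series resistance ΣR = 15.0 + 5.20 + 64.4 + 3.19 + 57.1 = 144.9 Ω.
R_{R_a..R_d} = 15.0 + 5.20 + 64.4 + 3.19 = 87.79 Ω.
Voltage divider: V = V_CC · (87.79 / 144.9) = 39.4 × 0.6059 = 23.87 mV.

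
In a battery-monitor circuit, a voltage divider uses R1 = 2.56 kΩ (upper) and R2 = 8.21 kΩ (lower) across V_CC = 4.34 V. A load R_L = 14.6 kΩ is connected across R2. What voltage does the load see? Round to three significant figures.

First combine the lower leg with the load: R2 ‖ R_L = 5.255 kΩ.
Now apply the divider: V_out = 4.34 × 0.6724 = 2.918 V.

V_out ≈ 2.92 V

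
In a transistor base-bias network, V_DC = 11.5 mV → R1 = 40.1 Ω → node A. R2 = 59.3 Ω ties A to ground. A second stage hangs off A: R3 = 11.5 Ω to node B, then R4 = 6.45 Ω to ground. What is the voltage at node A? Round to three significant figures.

V_A ≈ 2.94 mV

Node A sees R2 in parallel with the series input of stage 2, R3 + R4 = 17.95 Ω.
Effective lower resistance at A: R2 ‖ 17.95 = 13.78 Ω.
V_A = 11.5 × 13.78/(40.1 + 13.78) = 2.941 mV.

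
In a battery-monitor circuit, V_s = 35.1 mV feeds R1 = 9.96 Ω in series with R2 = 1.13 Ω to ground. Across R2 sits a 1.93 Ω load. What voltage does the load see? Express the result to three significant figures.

V_out ≈ 2.34 mV

First combine the lower leg with the load: R2 ‖ R_L = 0.7127 Ω.
Then V_out = V_s · R2'/(R1 + R2') = 35.1 × 0.7127/10.67 = 2.344 mV.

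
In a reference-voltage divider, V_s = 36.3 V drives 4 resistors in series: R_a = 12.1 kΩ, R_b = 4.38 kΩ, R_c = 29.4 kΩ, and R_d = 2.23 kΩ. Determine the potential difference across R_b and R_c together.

V ≈ 25.5 V

Series total: ΣR = 12.1 + 4.38 + 29.4 + 2.23 = 48.11 kΩ.
R_{R_b..R_c} = 4.38 + 29.4 = 33.78 kΩ.
Voltage divider: V = V_s · (33.78 / 48.11) = 36.3 × 0.7021 = 25.49 V.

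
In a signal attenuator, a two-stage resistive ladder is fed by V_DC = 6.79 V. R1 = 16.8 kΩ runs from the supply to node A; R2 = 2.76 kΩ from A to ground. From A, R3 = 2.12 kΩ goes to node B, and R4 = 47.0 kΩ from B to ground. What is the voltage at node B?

V_B ≈ 0.875 V

The second stage (R3 + R4 = 49.12 kΩ) loads node A in parallel with R2.
R2 ‖ (R3+R4) = 2.613 kΩ.
V_A = 6.79 × 2.613/(16.8 + 2.613) = 0.9140 V.
V_B = V_A × 0.9568 = 0.8745 V.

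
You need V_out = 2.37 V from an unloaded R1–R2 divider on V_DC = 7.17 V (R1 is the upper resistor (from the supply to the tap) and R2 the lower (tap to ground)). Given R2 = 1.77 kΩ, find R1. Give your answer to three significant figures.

V_out/V_DC = R2/(R1+R2) = 0.3305.
Rearranging, R1 = R2·(1−k)/k = 1.77 × 2.025 = 3.585 kΩ.

R1 ≈ 3.58 kΩ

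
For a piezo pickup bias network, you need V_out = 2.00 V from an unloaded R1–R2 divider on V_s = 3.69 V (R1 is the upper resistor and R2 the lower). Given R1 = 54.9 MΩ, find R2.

R2 ≈ 65.0 MΩ

V_out/V_s = R2/(R1+R2) = 0.5420.
Rearranging, R2 = R1·k/(1−k) = 54.9 × 1.183 = 64.97 MΩ.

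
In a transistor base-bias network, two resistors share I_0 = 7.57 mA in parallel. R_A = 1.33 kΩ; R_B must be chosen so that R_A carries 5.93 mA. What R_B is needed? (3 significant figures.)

R_B ≈ 4.81 kΩ

The fraction through R_A equals R_B/(R_A+R_B).
With f = 0.7834, R_B = R_A · f/(1−f) = 1.33 × 3.616 = 4.809 kΩ.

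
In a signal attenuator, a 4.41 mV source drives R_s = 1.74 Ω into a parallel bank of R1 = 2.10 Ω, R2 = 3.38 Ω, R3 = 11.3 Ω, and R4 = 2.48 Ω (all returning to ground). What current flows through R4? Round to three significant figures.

I ≈ 0.556 mA

Combine the parallel branches: R_p = (1/2.10 + 1/3.38 + 1/11.3 + 1/2.48)⁻¹ = 0.7913 Ω.
V_A by voltage divider: V_A = 4.41 × 0.7913/(1.74 + 0.7913) = 1.379 mV.
Branch current I = V_A/R4 = 1.379/2.48 = 0.5559 mA.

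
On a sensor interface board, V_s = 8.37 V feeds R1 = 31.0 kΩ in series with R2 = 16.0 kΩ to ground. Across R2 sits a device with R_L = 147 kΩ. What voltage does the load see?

R2 ‖ R_L = (16.0 × 147)/(16.0 + 147) = 14.43 kΩ.
Then V_out = V_s · R2'/(R1 + R2') = 8.37 × 14.43/45.43 = 2.659 V.

V_out ≈ 2.66 V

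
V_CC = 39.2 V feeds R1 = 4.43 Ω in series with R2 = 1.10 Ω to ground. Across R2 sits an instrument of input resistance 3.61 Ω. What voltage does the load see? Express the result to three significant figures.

First combine the lower leg with the load: R2 ‖ R_L = 0.8431 Ω.
Then V_out = V_CC · R2'/(R1 + R2') = 39.2 × 0.8431/5.273 = 6.268 V.
(Unloaded it would be 7.80 V; the load pulls it down.)

V_out ≈ 6.27 V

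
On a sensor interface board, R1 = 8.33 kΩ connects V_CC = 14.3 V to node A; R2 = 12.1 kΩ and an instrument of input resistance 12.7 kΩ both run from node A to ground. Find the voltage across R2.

V_out ≈ 6.10 V

R2 ‖ R_L = (12.1 × 12.7)/(12.1 + 12.7) = 6.196 kΩ.
Now apply the divider: V_out = 14.3 × 0.4266 = 6.100 V.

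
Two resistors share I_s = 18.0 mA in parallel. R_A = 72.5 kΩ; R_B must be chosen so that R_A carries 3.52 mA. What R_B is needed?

R_B ≈ 17.6 kΩ

Two-branch current divider: I_A = I_s · R_B/(R_A + R_B).
With f = 0.1956, R_B = R_A · f/(1−f) = 72.5 × 0.2431 = 17.62 kΩ.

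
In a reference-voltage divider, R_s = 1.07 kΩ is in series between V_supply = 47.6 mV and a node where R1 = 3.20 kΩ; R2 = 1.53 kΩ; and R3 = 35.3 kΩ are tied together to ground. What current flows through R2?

I ≈ 15.1 µA

Combine the parallel branches: R_p = (1/3.20 + 1/1.53 + 1/35.3)⁻¹ = 1.006 kΩ.
V_A by voltage divider: V_A = 47.6 × 1.006/(1.07 + 1.006) = 23.06 mV.
I(R2) = V_A / R2 = 23.06/1.53 = 15.07 µA.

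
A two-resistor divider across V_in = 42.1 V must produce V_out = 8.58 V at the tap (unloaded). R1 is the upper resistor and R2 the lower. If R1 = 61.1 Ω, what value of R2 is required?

The divider ratio is R2/(R1+R2) = 8.58/42.1 = 0.2038.
R2 = R1 · 0.2038/(1 − 0.2038) = 15.64 Ω.

R2 ≈ 15.6 Ω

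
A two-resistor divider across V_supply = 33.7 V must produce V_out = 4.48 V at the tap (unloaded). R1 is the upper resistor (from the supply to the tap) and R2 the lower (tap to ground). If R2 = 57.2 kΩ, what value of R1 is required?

V_out/V_supply = R2/(R1+R2) = 0.1329.
So R1 = R2 · (V_supply/V_out − 1) = 57.2 × (33.7/4.48 − 1) = 57.2 × 6.522 = 373.1 kΩ.

R1 ≈ 373 kΩ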